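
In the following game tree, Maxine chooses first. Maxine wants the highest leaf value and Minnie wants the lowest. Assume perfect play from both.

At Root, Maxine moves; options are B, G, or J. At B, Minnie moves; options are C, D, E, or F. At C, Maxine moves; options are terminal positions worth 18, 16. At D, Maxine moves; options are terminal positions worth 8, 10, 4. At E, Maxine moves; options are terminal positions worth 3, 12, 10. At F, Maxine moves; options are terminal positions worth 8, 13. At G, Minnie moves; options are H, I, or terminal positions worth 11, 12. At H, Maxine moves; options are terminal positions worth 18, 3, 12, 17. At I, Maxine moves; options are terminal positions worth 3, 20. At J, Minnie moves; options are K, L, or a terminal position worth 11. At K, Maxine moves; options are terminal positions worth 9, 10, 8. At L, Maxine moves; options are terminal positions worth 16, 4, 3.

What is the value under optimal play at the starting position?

11

C (Maxine): max(18, 16) = 18
D (Maxine): max(8, 10, 4) = 10
E (Maxine): max(3, 12, 10) = 12
F (Maxine): max(8, 13) = 13
B (Minnie): min(18, 10, 12, 13) = 10
H (Maxine): max(18, 3, 12, 17) = 18
I (Maxine): max(3, 20) = 20
G (Minnie): min(18, 20, 11, 12) = 11
K (Maxine): max(9, 10, 8) = 10
L (Maxine): max(16, 4, 3) = 16
J (Minnie): min(10, 16, 11) = 10
Root (Maxine): max(10, 11, 10) = 11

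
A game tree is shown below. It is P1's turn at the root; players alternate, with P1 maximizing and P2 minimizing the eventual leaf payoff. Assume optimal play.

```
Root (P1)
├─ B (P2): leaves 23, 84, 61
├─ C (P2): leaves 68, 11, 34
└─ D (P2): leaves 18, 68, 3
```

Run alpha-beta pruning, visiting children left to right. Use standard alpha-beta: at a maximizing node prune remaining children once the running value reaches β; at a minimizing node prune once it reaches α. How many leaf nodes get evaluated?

B [α=-∞,β=+∞]: v=23
C [α=23,β=+∞]: v=11 after child 2 ≤ α → α-cutoff, skip 1
D [α=23,β=+∞]: v=18 after child 1 ≤ α → α-cutoff, skip 2
Root [α=-∞,β=+∞]: v=23
Leaves evaluated: 6 of 9.

6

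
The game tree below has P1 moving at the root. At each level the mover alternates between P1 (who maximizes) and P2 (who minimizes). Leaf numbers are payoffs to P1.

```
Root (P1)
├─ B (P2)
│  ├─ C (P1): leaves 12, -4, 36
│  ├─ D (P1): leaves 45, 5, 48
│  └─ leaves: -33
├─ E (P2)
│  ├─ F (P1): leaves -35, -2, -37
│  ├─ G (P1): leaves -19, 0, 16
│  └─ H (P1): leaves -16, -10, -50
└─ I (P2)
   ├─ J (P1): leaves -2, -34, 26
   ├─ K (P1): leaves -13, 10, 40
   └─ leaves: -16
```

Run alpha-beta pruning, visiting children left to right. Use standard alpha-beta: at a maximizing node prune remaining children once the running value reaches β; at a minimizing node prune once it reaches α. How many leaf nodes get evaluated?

C [α=-∞,β=+∞]: v=36
D [α=-∞,β=36]: v=45 after child 1 ≥ β → β-cutoff, skip 2
B [α=-∞,β=+∞]: v=-33
F [α=-33,β=+∞]: v=-2
G [α=-33,β=-2]: v=0 after child 2 ≥ β → β-cutoff, skip 1
H [α=-33,β=-2]: v=-10
E [α=-33,β=+∞]: v=-10
J [α=-10,β=+∞]: v=26
K [α=-10,β=26]: v=40
I [α=-10,β=+∞]: v=-16
Root [α=-∞,β=+∞]: v=-10
Leaves evaluated: 20 of 23.

20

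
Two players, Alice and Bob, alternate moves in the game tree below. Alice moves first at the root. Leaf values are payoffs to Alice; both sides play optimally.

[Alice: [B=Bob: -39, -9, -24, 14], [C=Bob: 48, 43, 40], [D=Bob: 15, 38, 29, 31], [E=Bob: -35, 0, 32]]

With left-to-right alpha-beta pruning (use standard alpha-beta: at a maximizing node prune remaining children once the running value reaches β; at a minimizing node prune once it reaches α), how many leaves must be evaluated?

B [α=-∞,β=+∞]: v=-39
C [α=-39,β=+∞]: v=40
D [α=40,β=+∞]: v=15 after child 1 ≤ α → α-cutoff, skip 3
E [α=40,β=+∞]: v=-35 after child 1 ≤ α → α-cutoff, skip 2
Root [α=-∞,β=+∞]: v=40
Leaves evaluated: 9 of 14.

9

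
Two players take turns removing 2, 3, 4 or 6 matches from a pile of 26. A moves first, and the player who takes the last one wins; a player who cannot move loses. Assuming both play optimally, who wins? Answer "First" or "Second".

First

i:   0  1  2  3  4  5  6  7  8  9 10 11 12 13 14 15 16 17 18 19 20 21 22 23 24 25 26
     L  L  W  W  W  W  W  W  L  L  W  W  W  W  W  W  L  L  W  W  W  W  W  W  L  L  W
Position 26 is W, so the first player wins.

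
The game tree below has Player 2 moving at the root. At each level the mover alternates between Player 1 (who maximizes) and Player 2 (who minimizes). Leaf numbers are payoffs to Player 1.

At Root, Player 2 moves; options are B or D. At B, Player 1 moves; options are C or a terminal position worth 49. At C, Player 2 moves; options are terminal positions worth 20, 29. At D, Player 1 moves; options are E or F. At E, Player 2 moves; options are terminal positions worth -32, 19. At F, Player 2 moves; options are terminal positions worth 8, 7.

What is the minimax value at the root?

7

C (Player 2): min(20, 29) = 20
B (Player 1): max(20, 49) = 49
E (Player 2): min(-32, 19) = -32
F (Player 2): min(8, 7) = 7
D (Player 1): max(-32, 7) = 7
Root (Player 2): min(49, 7) = 7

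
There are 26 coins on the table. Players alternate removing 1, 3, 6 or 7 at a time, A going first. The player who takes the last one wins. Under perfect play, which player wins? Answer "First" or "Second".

W/L table (W = player to move can force a win):
i:   0  1  2  3  4  5  6  7  8  9 10 11 12 13 14 15 16 17 18 19 20 21 22 23 24 25 26
     L  W  L  W  L  W  W  W  W  W  W  W  L  W  L  W  L  W  W  W  W  W  W  W  L  W  L
Position 26 is L, so the second player wins.

Second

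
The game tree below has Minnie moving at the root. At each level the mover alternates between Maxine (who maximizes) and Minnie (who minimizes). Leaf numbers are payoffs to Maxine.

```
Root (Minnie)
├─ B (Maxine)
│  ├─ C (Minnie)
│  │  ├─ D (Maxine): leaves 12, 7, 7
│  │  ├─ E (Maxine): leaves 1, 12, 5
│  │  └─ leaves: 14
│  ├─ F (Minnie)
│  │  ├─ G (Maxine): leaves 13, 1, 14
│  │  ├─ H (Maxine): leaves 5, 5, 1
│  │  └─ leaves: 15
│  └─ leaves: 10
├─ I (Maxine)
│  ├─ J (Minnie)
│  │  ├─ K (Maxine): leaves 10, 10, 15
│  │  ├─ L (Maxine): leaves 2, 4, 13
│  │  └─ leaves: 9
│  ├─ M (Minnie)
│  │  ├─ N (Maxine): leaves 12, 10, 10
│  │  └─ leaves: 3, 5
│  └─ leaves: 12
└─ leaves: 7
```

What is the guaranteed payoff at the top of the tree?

7

D (Maxine): max(12, 7, 7) = 12
E (Maxine): max(1, 12, 5) = 12
C (Minnie): min(12, 12, 14) = 12
G (Maxine): max(13, 1, 14) = 14
H (Maxine): max(5, 5, 1) = 5
F (Minnie): min(14, 5, 15) = 5
B (Maxine): max(12, 5, 10) = 12
K (Maxine): max(10, 10, 15) = 15
L (Maxine): max(2, 4, 13) = 13
J (Minnie): min(15, 13, 9) = 9
N (Maxine): max(12, 10, 10) = 12
M (Minnie): min(12, 3, 5) = 3
I (Maxine): max(9, 3, 12) = 12
Root (Minnie): min(12, 12, 7) = 7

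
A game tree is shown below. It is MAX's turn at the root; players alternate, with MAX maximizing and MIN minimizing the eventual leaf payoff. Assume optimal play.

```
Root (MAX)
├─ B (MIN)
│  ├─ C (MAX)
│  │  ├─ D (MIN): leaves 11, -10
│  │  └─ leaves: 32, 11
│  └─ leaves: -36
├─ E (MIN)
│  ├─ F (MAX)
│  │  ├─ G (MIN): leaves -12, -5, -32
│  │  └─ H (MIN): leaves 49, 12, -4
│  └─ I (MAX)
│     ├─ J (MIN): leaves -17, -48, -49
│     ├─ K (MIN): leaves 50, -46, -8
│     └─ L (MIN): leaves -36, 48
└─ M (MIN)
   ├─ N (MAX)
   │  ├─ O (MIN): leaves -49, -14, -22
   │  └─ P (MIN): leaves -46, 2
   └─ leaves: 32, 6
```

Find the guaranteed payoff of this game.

-36

D (MIN): min(11, -10) = -10
C (MAX): max(-10, 32, 11) = 32
B (MIN): min(32, -36) = -36
G (MIN): min(-12, -5, -32) = -32
H (MIN): min(49, 12, -4) = -4
F (MAX): max(-32, -4) = -4
J (MIN): min(-17, -48, -49) = -49
K (MIN): min(50, -46, -8) = -46
L (MIN): min(-36, 48) = -36
I (MAX): max(-49, -46, -36) = -36
E (MIN): min(-4, -36) = -36
O (MIN): min(-49, -14, -22) = -49
P (MIN): min(-46, 2) = -46
N (MAX): max(-49, -46) = -46
M (MIN): min(-46, 32, 6) = -46
Root (MAX): max(-36, -36, -46) = -36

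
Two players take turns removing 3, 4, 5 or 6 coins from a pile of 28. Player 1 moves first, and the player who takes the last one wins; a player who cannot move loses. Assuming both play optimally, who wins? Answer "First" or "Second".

W/L table (W = player to move can force a win):
i:   0  1  2  3  4  5  6  7  8  9 10 11 12 13 14 15 16 17 18 19 20 21 22 23 24 25 26 27 28
     L  L  L  W  W  W  W  W  W  L  L  L  W  W  W  W  W  W  L  L  L  W  W  W  W  W  W  L  L
Position 28 is L, so the second player wins.

Second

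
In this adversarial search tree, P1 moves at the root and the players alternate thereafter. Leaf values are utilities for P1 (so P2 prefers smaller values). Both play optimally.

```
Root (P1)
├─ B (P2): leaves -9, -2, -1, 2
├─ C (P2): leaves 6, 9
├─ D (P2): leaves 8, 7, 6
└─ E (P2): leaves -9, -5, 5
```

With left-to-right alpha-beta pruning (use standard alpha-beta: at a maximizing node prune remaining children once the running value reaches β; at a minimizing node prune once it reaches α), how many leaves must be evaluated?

10

B [α=-∞,β=+∞]: v=-9
C [α=-9,β=+∞]: v=6
D [α=6,β=+∞]: v=6
E [α=6,β=+∞]: v=-9 after child 1 ≤ α → α-cutoff, skip 2
Root [α=-∞,β=+∞]: v=6
Leaves evaluated: 10 of 12.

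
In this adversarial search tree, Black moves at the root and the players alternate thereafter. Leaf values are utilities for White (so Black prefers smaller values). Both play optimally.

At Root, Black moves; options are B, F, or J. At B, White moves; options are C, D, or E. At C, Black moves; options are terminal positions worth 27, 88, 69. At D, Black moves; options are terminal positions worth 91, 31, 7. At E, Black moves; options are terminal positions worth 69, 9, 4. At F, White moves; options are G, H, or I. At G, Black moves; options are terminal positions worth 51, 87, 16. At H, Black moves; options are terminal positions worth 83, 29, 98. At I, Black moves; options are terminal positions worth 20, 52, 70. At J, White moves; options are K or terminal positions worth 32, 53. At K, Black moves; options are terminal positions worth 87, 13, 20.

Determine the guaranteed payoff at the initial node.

27

C (Black): min(27, 88, 69) = 27
D (Black): min(91, 31, 7) = 7
E (Black): min(69, 9, 4) = 4
B (White): max(27, 7, 4) = 27
G (Black): min(51, 87, 16) = 16
H (Black): min(83, 29, 98) = 29
I (Black): min(20, 52, 70) = 20
F (White): max(16, 29, 20) = 29
K (Black): min(87, 13, 20) = 13
J (White): max(13, 32, 53) = 53
Root (Black): min(27, 29, 53) = 27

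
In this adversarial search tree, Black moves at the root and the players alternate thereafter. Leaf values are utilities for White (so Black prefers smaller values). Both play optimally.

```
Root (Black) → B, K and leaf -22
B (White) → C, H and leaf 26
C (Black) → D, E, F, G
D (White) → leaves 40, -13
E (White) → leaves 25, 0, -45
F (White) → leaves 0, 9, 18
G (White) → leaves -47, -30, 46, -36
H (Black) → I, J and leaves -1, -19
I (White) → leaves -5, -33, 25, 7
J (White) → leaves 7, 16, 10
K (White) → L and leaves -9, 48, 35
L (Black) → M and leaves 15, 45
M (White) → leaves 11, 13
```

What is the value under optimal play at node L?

13

M: max(11, 13) = 13
L: min(13, 15, 45) = 13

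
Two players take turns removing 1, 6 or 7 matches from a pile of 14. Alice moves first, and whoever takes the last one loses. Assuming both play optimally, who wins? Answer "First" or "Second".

First

Mark each pile size as W (mover wins) or L (mover loses):
i:   0  1  2  3  4  5  6  7  8  9 10 11 12 13 14
     W  L  W  L  W  L  W  W  W  W  W  W  W  L  W
Position 14 is W, so the first player wins.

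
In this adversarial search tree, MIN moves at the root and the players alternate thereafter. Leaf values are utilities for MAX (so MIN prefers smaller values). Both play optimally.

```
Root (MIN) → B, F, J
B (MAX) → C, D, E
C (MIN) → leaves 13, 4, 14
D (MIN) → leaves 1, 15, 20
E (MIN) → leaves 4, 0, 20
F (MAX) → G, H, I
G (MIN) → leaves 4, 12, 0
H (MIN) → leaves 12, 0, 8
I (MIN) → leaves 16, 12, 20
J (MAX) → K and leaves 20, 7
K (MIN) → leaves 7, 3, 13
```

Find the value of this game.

C (MIN): min(13, 4, 14) = 4
D (MIN): min(1, 15, 20) = 1
E (MIN): min(4, 0, 20) = 0
B (MAX): max(4, 1, 0) = 4
G (MIN): min(4, 12, 0) = 0
H (MIN): min(12, 0, 8) = 0
I (MIN): min(16, 12, 20) = 12
F (MAX): max(0, 0, 12) = 12
K (MIN): min(7, 3, 13) = 3
J (MAX): max(3, 20, 7) = 20
Root (MIN): min(4, 12, 20) = 4

4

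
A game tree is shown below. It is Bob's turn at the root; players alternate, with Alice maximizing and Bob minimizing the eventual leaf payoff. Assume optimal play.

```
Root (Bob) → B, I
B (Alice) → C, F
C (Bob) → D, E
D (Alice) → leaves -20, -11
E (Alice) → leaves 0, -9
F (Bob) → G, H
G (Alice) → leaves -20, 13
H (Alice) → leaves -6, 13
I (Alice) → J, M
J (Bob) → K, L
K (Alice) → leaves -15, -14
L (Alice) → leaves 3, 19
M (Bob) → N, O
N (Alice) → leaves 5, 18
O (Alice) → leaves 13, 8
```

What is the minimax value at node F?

13

G: max(-20, 13) = 13
H: max(-6, 13) = 13
F: min(13, 13) = 13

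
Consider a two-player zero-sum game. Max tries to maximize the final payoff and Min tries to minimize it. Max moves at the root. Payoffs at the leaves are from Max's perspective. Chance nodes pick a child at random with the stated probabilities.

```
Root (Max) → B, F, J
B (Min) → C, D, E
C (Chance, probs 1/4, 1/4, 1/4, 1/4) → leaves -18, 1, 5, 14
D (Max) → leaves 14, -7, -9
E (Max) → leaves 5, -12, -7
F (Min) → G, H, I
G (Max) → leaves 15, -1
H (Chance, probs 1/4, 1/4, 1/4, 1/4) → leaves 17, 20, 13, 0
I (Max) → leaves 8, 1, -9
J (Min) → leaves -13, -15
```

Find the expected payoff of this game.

C (Chance): 1/4·-18 + 1/4·1 + 1/4·5 + 1/4·14 = 0.5
D (Max): max(14, -7, -9) = 14
E (Max): max(5, -12, -7) = 5
B (Min): min(0.5, 14, 5) = 0.5
G (Max): max(15, -1) = 15
H (Chance): 1/4·17 + 1/4·20 + 1/4·13 + 1/4·0 = 12.5
I (Max): max(8, 1, -9) = 8
F (Min): min(15, 12.5, 8) = 8
J (Min): min(-13, -15) = -15
Root (Max): max(0.5, 8, -15) = 8

8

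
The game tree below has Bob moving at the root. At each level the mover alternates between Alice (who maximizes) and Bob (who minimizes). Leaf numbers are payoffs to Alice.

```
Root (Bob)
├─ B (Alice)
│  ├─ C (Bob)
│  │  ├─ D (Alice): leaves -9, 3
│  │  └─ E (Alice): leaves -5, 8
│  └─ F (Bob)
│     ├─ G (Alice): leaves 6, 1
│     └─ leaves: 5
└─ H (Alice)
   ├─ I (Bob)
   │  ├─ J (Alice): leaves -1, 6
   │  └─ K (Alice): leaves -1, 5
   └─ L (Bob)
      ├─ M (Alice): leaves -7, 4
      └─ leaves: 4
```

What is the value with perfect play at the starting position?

D (Alice): max(-9, 3) = 3
E (Alice): max(-5, 8) = 8
C (Bob): min(3, 8) = 3
G (Alice): max(6, 1) = 6
F (Bob): min(6, 5) = 5
B (Alice): max(3, 5) = 5
J (Alice): max(-1, 6) = 6
K (Alice): max(-1, 5) = 5
I (Bob): min(6, 5) = 5
M (Alice): max(-7, 4) = 4
L (Bob): min(4, 4) = 4
H (Alice): max(5, 4) = 5
Root (Bob): min(5, 5) = 5

5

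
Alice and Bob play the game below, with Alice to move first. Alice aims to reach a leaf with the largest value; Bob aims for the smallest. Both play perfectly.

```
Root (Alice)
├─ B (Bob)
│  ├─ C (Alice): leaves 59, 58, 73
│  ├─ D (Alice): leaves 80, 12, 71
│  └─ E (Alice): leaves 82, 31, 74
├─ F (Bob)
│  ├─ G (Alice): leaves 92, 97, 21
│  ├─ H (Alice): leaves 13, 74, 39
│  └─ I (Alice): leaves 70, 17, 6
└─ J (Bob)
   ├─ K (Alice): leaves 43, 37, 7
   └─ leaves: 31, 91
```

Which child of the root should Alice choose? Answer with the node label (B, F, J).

B

C (Alice): max(59, 58, 73) = 73
D (Alice): max(80, 12, 71) = 80
E (Alice): max(82, 31, 74) = 82
B (Bob): min(73, 80, 82) = 73
G (Alice): max(92, 97, 21) = 97
H (Alice): max(13, 74, 39) = 74
I (Alice): max(70, 17, 6) = 70
F (Bob): min(97, 74, 70) = 70
K (Alice): max(43, 37, 7) = 43
J (Bob): min(43, 31, 91) = 31
Root (Alice): max(73, 70, 31) = 73
Alice picks the child with the highest value: B (value 73).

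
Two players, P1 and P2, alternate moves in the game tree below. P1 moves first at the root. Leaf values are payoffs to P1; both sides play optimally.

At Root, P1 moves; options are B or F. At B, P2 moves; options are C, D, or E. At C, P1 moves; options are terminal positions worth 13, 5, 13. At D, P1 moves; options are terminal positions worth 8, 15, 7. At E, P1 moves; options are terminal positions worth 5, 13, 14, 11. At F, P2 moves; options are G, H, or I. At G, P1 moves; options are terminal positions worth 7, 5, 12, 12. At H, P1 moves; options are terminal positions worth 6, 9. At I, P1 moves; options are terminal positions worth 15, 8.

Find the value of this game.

C (P1): max(13, 5, 13) = 13
D (P1): max(8, 15, 7) = 15
E (P1): max(5, 13, 14, 11) = 14
B (P2): min(13, 15, 14) = 13
G (P1): max(7, 5, 12, 12) = 12
H (P1): max(6, 9) = 9
I (P1): max(15, 8) = 15
F (P2): min(12, 9, 15) = 9
Root (P1): max(13, 9) = 13

13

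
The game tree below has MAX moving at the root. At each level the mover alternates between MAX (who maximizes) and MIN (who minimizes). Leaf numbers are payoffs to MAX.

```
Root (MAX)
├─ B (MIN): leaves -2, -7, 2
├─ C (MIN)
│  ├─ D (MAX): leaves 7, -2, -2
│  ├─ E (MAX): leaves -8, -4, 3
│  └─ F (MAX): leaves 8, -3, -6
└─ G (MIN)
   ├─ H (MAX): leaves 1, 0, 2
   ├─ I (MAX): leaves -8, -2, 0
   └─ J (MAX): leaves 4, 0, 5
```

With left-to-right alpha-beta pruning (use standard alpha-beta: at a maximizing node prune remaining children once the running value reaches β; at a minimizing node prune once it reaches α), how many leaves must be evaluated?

13

B [α=-∞,β=+∞]: v=-7
D [α=-7,β=+∞]: v=7
E [α=-7,β=7]: v=3
F [α=-7,β=3]: v=8 after child 1 ≥ β → β-cutoff, skip 2
C [α=-7,β=+∞]: v=3
H [α=3,β=+∞]: v=2
G [α=3,β=+∞]: v=2 after child 1 ≤ α → α-cutoff, skip 2
Root [α=-∞,β=+∞]: v=3
Leaves evaluated: 13 of 21.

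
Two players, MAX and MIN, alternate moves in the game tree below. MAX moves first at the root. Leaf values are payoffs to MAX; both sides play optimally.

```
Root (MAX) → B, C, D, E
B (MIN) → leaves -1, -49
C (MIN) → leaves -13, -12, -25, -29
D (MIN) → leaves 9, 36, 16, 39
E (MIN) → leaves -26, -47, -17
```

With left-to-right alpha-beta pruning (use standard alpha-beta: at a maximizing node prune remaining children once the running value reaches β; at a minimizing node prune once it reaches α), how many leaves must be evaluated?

11

B [α=-∞,β=+∞]: v=-49
C [α=-49,β=+∞]: v=-29
D [α=-29,β=+∞]: v=9
E [α=9,β=+∞]: v=-26 after child 1 ≤ α → α-cutoff, skip 2
Root [α=-∞,β=+∞]: v=9
Leaves evaluated: 11 of 13.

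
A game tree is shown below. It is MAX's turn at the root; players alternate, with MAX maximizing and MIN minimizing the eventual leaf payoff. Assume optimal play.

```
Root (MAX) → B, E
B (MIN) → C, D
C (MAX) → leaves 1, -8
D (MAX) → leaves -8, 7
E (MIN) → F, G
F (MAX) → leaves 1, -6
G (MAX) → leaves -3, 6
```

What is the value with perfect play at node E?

1

F: max(1, -6) = 1
G: max(-3, 6) = 6
E: min(1, 6) = 1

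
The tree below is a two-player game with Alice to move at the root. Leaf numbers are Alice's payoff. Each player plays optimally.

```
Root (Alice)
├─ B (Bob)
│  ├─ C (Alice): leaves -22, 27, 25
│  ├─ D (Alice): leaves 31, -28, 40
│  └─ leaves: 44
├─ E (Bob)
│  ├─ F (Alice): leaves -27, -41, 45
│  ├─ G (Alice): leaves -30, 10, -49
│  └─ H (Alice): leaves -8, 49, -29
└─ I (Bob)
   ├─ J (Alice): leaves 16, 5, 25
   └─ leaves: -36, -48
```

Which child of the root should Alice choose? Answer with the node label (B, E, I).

B

C (Alice): max(-22, 27, 25) = 27
D (Alice): max(31, -28, 40) = 40
B (Bob): min(27, 40, 44) = 27
F (Alice): max(-27, -41, 45) = 45
G (Alice): max(-30, 10, -49) = 10
H (Alice): max(-8, 49, -29) = 49
E (Bob): min(45, 10, 49) = 10
J (Alice): max(16, 5, 25) = 25
I (Bob): min(25, -36, -48) = -48
Root (Alice): max(27, 10, -48) = 27
Alice picks the child with the highest value: B (value 27).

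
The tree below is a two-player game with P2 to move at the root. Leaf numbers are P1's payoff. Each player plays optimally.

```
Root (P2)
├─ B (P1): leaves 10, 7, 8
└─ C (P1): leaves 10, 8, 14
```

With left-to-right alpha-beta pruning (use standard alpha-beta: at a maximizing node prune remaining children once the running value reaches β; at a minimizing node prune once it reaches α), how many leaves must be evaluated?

4

B [α=-∞,β=+∞]: v=10
C [α=-∞,β=10]: v=10 after child 1 ≥ β → β-cutoff, skip 2
Root [α=-∞,β=+∞]: v=10
Leaves evaluated: 4 of 6.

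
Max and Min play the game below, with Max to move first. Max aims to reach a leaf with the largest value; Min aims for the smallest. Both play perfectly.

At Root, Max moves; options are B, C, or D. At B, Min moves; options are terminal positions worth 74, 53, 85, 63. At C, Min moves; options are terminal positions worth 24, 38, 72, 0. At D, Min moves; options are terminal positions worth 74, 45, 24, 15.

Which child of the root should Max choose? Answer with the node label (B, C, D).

B

B (Min): min(74, 53, 85, 63) = 53
C (Min): min(24, 38, 72, 0) = 0
D (Min): min(74, 45, 24, 15) = 15
Root (Max): max(53, 0, 15) = 53
Max picks the child with the highest value: B (value 53).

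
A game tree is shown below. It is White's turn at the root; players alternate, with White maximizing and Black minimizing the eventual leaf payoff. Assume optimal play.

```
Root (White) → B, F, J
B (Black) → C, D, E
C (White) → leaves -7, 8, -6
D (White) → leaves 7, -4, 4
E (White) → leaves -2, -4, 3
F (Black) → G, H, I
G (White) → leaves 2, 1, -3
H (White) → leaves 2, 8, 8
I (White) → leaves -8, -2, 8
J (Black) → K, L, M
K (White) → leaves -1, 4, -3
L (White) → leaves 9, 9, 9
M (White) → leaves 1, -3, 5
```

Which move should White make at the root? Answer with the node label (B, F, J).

C (White): max(-7, 8, -6) = 8
D (White): max(7, -4, 4) = 7
E (White): max(-2, -4, 3) = 3
B (Black): min(8, 7, 3) = 3
G (White): max(2, 1, -3) = 2
H (White): max(2, 8, 8) = 8
I (White): max(-8, -2, 8) = 8
F (Black): min(2, 8, 8) = 2
K (White): max(-1, 4, -3) = 4
L (White): max(9, 9, 9) = 9
M (White): max(1, -3, 5) = 5
J (Black): min(4, 9, 5) = 4
Root (White): max(3, 2, 4) = 4
White picks the child with the highest value: J (value 4).

J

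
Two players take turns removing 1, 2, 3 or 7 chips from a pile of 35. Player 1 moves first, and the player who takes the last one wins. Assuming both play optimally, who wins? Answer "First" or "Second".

Positions where the player to move wins (W) vs loses (L):
i:   0  1  2  3  4  5  6  7  8  9 10 11 12 13 14 15 16 17 18 19 20 21 22 23 24 25 26 27 28 29 30 31 32 33 34 35
     L  W  W  W  L  W  W  W  L  W  W  W  L  W  W  W  L  W  W  W  L  W  W  W  L  W  W  W  L  W  W  W  L  W  W  W
Position 35 is W, so the first player wins.

First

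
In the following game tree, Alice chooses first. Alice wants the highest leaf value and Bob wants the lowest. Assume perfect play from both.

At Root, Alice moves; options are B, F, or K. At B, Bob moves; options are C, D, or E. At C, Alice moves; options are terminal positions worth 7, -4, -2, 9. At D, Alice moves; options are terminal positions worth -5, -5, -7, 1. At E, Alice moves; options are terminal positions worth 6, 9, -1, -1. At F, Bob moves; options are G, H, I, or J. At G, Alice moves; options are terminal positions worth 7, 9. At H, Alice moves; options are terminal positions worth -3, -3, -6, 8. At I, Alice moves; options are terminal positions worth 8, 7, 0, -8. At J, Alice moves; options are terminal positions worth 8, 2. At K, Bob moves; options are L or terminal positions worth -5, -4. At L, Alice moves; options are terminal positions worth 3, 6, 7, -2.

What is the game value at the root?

C (Alice): max(7, -4, -2, 9) = 9
D (Alice): max(-5, -5, -7, 1) = 1
E (Alice): max(6, 9, -1, -1) = 9
B (Bob): min(9, 1, 9) = 1
G (Alice): max(7, 9) = 9
H (Alice): max(-3, -3, -6, 8) = 8
I (Alice): max(8, 7, 0, -8) = 8
J (Alice): max(8, 2) = 8
F (Bob): min(9, 8, 8, 8) = 8
L (Alice): max(3, 6, 7, -2) = 7
K (Bob): min(7, -5, -4) = -5
Root (Alice): max(1, 8, -5) = 8

8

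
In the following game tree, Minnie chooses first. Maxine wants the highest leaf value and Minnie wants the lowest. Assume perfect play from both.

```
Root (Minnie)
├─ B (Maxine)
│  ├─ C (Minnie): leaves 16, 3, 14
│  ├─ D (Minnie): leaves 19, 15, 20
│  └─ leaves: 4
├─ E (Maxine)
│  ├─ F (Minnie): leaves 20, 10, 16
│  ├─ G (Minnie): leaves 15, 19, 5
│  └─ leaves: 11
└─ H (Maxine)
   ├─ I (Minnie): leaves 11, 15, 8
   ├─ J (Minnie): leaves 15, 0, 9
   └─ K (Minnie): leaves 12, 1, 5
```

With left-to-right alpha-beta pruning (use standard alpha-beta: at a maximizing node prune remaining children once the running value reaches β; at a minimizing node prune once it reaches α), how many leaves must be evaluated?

C [α=-∞,β=+∞]: v=3
D [α=3,β=+∞]: v=15
B [α=-∞,β=+∞]: v=15
F [α=-∞,β=15]: v=10
G [α=10,β=15]: v=5
E [α=-∞,β=15]: v=11
I [α=-∞,β=11]: v=8
J [α=8,β=11]: v=0 after child 2 ≤ α → α-cutoff, skip 1
K [α=8,β=11]: v=1 after child 2 ≤ α → α-cutoff, skip 1
H [α=-∞,β=11]: v=8
Root [α=-∞,β=+∞]: v=8
Leaves evaluated: 21 of 23.

21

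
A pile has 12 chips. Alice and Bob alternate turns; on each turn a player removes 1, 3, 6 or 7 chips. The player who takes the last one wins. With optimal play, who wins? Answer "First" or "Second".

Second

Mark each pile size as W (mover wins) or L (mover loses):
i:   0  1  2  3  4  5  6  7  8  9 10 11 12
     L  W  L  W  L  W  W  W  W  W  W  W  L
Position 12 is L, so the second player wins.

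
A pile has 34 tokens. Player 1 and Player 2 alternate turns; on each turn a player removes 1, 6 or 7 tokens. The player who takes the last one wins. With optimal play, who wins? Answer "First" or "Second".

Mark each pile size as W (mover wins) or L (mover loses):
i:   0  1  2  3  4  5  6  7  8  9 10 11 12 13 14 15 16 17 18 19 20 21 22 23 24 25 26 27 28 29 30 31 32 33 34
     L  W  L  W  L  W  W  W  W  W  W  W  L  W  L  W  L  W  W  W  W  W  W  W  L  W  L  W  L  W  W  W  W  W  W
Position 34 is W, so the first player wins.

First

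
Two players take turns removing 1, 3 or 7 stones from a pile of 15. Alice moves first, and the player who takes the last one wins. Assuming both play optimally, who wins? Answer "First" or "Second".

First

W/L table (W = player to move can force a win):
i:   0  1  2  3  4  5  6  7  8  9 10 11 12 13 14 15
     L  W  L  W  L  W  L  W  L  W  L  W  L  W  L  W
Position 15 is W, so the first player wins.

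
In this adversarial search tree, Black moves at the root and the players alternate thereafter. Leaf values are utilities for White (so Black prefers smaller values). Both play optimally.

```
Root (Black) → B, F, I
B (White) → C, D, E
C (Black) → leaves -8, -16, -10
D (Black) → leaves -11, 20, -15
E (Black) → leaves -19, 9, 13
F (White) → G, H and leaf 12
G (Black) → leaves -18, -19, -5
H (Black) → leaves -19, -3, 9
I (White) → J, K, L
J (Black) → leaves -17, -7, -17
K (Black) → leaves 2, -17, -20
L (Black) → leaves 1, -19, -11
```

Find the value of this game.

C (Black): min(-8, -16, -10) = -16
D (Black): min(-11, 20, -15) = -15
E (Black): min(-19, 9, 13) = -19
B (White): max(-16, -15, -19) = -15
G (Black): min(-18, -19, -5) = -19
H (Black): min(-19, -3, 9) = -19
F (White): max(-19, -19, 12) = 12
J (Black): min(-17, -7, -17) = -17
K (Black): min(2, -17, -20) = -20
L (Black): min(1, -19, -11) = -19
I (White): max(-17, -20, -19) = -17
Root (Black): min(-15, 12, -17) = -17

-17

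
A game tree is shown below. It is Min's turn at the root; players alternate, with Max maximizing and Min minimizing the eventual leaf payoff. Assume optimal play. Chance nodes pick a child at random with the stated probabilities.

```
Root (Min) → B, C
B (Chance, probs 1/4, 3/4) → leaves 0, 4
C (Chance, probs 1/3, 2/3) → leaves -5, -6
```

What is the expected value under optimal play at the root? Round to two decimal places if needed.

-5.67

B (Chance): 1/4·0 + 3/4·4 = 3
C (Chance): 1/3·-5 + 2/3·-6 = -5.67
Root (Min): min(3, -5.67) = -5.67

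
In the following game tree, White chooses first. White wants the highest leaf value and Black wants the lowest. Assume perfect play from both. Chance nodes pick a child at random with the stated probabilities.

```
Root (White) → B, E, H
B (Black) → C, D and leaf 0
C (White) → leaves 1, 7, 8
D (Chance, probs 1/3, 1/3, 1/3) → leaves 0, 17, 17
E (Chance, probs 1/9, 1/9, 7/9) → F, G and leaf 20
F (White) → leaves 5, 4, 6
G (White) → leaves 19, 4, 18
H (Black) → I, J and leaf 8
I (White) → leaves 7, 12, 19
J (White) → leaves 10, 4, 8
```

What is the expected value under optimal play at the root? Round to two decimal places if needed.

18.33

C (White): max(1, 7, 8) = 8
D (Chance): 1/3·0 + 1/3·17 + 1/3·17 = 11.33
B (Black): min(8, 11.33, 0) = 0
F (White): max(5, 4, 6) = 6
G (White): max(19, 4, 18) = 19
E (Chance): 1/9·6 + 1/9·19 + 7/9·20 = 18.33
I (White): max(7, 12, 19) = 19
J (White): max(10, 4, 8) = 10
H (Black): min(19, 10, 8) = 8
Root (White): max(0, 18.33, 8) = 18.33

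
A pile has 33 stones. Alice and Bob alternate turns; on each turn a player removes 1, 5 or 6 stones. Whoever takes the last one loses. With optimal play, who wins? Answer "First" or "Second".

First

i:   0  1  2  3  4  5  6  7  8  9 10 11 12 13 14 15 16 17 18 19 20 21 22 23 24 25 26 27 28 29 30 31 32 33
     W  L  W  L  W  L  W  W  W  W  W  W  L  W  L  W  L  W  W  W  W  W  W  L  W  L  W  L  W  W  W  W  W  W
Position 33 is W, so the first player wins.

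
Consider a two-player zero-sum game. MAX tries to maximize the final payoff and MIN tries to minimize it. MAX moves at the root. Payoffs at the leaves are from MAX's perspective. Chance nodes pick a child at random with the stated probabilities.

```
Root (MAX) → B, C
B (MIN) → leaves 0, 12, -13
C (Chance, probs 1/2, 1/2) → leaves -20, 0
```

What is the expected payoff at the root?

B (MIN): min(0, 12, -13) = -13
C (Chance): 1/2·-20 + 1/2·0 = -10
Root (MAX): max(-13, -10) = -10

-10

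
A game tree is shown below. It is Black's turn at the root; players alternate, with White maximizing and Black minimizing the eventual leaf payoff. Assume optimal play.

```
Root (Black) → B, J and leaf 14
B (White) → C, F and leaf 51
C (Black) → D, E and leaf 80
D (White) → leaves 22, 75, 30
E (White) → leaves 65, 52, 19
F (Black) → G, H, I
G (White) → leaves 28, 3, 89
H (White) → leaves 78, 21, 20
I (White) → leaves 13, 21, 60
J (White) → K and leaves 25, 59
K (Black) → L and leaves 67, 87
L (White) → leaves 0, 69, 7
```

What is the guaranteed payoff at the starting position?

D (White): max(22, 75, 30) = 75
E (White): max(65, 52, 19) = 65
C (Black): min(75, 65, 80) = 65
G (White): max(28, 3, 89) = 89
H (White): max(78, 21, 20) = 78
I (White): max(13, 21, 60) = 60
F (Black): min(89, 78, 60) = 60
B (White): max(65, 60, 51) = 65
L (White): max(0, 69, 7) = 69
K (Black): min(69, 67, 87) = 67
J (White): max(67, 25, 59) = 67
Root (Black): min(65, 67, 14) = 14

14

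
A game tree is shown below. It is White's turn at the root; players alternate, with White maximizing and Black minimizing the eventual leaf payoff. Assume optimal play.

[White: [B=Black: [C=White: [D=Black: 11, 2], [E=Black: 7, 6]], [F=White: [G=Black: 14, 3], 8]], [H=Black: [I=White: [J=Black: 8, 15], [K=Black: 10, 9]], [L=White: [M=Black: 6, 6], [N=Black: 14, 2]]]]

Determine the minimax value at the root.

6

D (Black): min(11, 2) = 2
E (Black): min(7, 6) = 6
C (White): max(2, 6) = 6
G (Black): min(14, 3) = 3
F (White): max(3, 8) = 8
B (Black): min(6, 8) = 6
J (Black): min(8, 15) = 8
K (Black): min(10, 9) = 9
I (White): max(8, 9) = 9
M (Black): min(6, 6) = 6
N (Black): min(14, 2) = 2
L (White): max(6, 2) = 6
H (Black): min(9, 6) = 6
Root (White): max(6, 6) = 6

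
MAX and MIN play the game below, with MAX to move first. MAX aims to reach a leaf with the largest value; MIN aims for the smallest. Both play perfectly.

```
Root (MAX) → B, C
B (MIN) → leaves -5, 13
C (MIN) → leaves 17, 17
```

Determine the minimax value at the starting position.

B (MIN): min(-5, 13) = -5
C (MIN): min(17, 17) = 17
Root (MAX): max(-5, 17) = 17

17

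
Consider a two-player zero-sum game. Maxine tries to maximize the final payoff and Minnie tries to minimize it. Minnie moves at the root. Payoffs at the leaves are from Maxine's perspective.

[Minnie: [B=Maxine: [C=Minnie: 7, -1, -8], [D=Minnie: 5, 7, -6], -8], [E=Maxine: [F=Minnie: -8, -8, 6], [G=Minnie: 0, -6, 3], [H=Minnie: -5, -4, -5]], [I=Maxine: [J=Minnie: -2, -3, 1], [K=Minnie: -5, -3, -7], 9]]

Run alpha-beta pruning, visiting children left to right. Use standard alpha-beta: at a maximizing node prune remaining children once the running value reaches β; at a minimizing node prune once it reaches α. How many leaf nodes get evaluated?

16

C [α=-∞,β=+∞]: v=-8
D [α=-8,β=+∞]: v=-6
B [α=-∞,β=+∞]: v=-6
F [α=-∞,β=-6]: v=-8
G [α=-8,β=-6]: v=-6
E [α=-∞,β=-6]: v=-6 after child 2 ≥ β → β-cutoff, skip 1
J [α=-∞,β=-6]: v=-3
I [α=-∞,β=-6]: v=-3 after child 1 ≥ β → β-cutoff, skip 2
Root [α=-∞,β=+∞]: v=-6
Leaves evaluated: 16 of 23.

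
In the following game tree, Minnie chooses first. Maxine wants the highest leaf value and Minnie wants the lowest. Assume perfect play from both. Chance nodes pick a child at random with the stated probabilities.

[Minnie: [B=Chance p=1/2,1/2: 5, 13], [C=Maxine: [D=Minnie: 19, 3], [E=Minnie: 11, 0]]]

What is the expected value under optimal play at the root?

3

B (Chance): 1/2·5 + 1/2·13 = 9
D (Minnie): min(19, 3) = 3
E (Minnie): min(11, 0) = 0
C (Maxine): max(3, 0) = 3
Root (Minnie): min(9, 3) = 3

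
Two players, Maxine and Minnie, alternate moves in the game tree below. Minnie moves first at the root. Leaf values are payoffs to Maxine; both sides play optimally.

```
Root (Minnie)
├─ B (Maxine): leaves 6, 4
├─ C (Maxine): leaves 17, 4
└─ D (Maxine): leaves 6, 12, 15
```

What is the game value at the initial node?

6

B (Maxine): max(6, 4) = 6
C (Maxine): max(17, 4) = 17
D (Maxine): max(6, 12, 15) = 15
Root (Minnie): min(6, 17, 15) = 6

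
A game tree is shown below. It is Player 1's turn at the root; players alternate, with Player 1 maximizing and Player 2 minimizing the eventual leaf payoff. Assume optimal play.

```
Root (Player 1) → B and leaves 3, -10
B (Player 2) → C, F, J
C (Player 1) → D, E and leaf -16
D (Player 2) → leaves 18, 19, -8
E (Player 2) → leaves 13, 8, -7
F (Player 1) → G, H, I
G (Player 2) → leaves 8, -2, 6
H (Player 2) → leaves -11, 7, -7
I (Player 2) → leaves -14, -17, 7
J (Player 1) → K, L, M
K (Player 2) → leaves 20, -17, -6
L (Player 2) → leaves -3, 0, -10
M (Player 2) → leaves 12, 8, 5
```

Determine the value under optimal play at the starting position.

D (Player 2): min(18, 19, -8) = -8
E (Player 2): min(13, 8, -7) = -7
C (Player 1): max(-8, -7, -16) = -7
G (Player 2): min(8, -2, 6) = -2
H (Player 2): min(-11, 7, -7) = -11
I (Player 2): min(-14, -17, 7) = -17
F (Player 1): max(-2, -11, -17) = -2
K (Player 2): min(20, -17, -6) = -17
L (Player 2): min(-3, 0, -10) = -10
M (Player 2): min(12, 8, 5) = 5
J (Player 1): max(-17, -10, 5) = 5
B (Player 2): min(-7, -2, 5) = -7
Root (Player 1): max(-7, 3, -10) = 3

3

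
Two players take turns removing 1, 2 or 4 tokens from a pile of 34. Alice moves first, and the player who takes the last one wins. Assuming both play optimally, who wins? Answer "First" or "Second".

First

Positions where the player to move wins (W) vs loses (L):
i:   0  1  2  3  4  5  6  7  8  9 10 11 12 13 14 15 16 17 18 19 20 21 22 23 24 25 26 27 28 29 30 31 32 33 34
     L  W  W  L  W  W  L  W  W  L  W  W  L  W  W  L  W  W  L  W  W  L  W  W  L  W  W  L  W  W  L  W  W  L  W
Position 34 is W, so the first player wins.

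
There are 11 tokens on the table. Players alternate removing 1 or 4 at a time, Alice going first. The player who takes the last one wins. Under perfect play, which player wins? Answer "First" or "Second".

Mark each pile size as W (mover wins) or L (mover loses):
i:   0  1  2  3  4  5  6  7  8  9 10 11
     L  W  L  W  W  L  W  L  W  W  L  W
Position 11 is W, so the first player wins.

First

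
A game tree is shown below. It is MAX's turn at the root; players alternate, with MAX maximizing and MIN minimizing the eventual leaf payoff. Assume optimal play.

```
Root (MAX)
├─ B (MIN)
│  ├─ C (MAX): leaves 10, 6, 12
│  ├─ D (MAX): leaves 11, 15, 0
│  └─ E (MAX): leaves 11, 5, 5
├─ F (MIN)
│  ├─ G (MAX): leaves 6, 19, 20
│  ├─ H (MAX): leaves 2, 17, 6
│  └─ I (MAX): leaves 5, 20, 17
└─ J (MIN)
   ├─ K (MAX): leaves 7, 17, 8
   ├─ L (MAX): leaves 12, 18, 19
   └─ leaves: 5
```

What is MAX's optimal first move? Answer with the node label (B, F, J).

F

C (MAX): max(10, 6, 12) = 12
D (MAX): max(11, 15, 0) = 15
E (MAX): max(11, 5, 5) = 11
B (MIN): min(12, 15, 11) = 11
G (MAX): max(6, 19, 20) = 20
H (MAX): max(2, 17, 6) = 17
I (MAX): max(5, 20, 17) = 20
F (MIN): min(20, 17, 20) = 17
K (MAX): max(7, 17, 8) = 17
L (MAX): max(12, 18, 19) = 19
J (MIN): min(17, 19, 5) = 5
Root (MAX): max(11, 17, 5) = 17
MAX picks the child with the highest value: F (value 17).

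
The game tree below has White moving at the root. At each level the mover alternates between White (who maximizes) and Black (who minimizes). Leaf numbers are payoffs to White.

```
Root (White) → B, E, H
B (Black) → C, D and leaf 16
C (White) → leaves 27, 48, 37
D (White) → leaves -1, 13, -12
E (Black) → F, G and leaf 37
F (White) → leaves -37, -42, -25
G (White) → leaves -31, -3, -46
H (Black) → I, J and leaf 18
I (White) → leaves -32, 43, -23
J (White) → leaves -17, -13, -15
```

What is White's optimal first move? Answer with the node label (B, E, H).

C (White): max(27, 48, 37) = 48
D (White): max(-1, 13, -12) = 13
B (Black): min(48, 13, 16) = 13
F (White): max(-37, -42, -25) = -25
G (White): max(-31, -3, -46) = -3
E (Black): min(-25, -3, 37) = -25
I (White): max(-32, 43, -23) = 43
J (White): max(-17, -13, -15) = -13
H (Black): min(43, -13, 18) = -13
Root (White): max(13, -25, -13) = 13
White picks the child with the highest value: B (value 13).

B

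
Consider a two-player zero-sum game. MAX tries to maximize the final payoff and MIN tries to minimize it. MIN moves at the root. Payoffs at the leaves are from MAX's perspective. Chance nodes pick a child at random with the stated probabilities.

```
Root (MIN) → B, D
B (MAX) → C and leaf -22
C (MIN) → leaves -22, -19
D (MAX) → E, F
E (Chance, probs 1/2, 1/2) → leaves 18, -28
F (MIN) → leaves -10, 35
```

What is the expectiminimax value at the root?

-22

C (MIN): min(-22, -19) = -22
B (MAX): max(-22, -22) = -22
E (Chance): 1/2·18 + 1/2·-28 = -5
F (MIN): min(-10, 35) = -10
D (MAX): max(-5, -10) = -5
Root (MIN): min(-22, -5) = -22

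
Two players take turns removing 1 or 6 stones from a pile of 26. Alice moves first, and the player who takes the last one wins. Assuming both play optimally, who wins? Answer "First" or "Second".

Mark each pile size as W (mover wins) or L (mover loses):
i:   0  1  2  3  4  5  6  7  8  9 10 11 12 13 14 15 16 17 18 19 20 21 22 23 24 25 26
     L  W  L  W  L  W  W  L  W  L  W  L  W  W  L  W  L  W  L  W  W  L  W  L  W  L  W
Position 26 is W, so the first player wins.

First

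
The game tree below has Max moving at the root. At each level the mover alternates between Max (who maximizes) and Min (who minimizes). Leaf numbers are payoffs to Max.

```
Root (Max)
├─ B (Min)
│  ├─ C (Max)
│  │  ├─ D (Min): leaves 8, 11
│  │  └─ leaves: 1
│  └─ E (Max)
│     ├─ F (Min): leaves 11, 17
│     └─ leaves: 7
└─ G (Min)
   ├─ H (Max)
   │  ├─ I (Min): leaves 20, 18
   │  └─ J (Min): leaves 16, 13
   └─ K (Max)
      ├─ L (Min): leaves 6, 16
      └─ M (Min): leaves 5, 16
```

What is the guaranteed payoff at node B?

8

D: min(8, 11) = 8
C: max(8, 1) = 8
F: min(11, 17) = 11
E: max(11, 7) = 11
B: min(8, 11) = 8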